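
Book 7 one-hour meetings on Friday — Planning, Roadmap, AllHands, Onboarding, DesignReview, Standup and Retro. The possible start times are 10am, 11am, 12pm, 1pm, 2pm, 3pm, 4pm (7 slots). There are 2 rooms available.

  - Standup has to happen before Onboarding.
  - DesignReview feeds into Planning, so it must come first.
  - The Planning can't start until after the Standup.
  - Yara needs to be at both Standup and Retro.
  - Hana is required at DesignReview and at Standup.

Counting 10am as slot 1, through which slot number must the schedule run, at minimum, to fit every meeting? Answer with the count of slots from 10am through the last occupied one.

The precedence chain requires at least 2 distinct slots.
With at most 2 per slot and 7 meetings, at least 4 slots are needed.
4 works (last occupied slot: 1pm): for example DesignReview in 11am, Roadmap in 10am, Planning in 12pm, Onboarding in 11am, Standup in 10am, Retro in 1pm, AllHands in 12pm.

4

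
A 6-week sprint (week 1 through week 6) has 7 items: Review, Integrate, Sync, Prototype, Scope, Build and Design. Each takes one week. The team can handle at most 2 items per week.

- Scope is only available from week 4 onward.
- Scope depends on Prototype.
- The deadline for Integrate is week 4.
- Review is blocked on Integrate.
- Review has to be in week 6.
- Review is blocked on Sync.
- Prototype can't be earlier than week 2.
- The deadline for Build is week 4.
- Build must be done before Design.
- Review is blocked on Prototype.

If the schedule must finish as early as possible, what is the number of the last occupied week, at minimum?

The precedence chain requires at least 2 distinct weeks.
With at most 2 per week and 7 tasks, at least 4 weeks are needed.
Review can't be placed before week 6, so the schedule must run through at least week 6.
6 works (last occupied week: week 6): for example Scope in week 4, Sync in week 2, Build in week 1, Review in week 6, Integrate in week 1, Prototype in week 2, Design in week 3.

week 6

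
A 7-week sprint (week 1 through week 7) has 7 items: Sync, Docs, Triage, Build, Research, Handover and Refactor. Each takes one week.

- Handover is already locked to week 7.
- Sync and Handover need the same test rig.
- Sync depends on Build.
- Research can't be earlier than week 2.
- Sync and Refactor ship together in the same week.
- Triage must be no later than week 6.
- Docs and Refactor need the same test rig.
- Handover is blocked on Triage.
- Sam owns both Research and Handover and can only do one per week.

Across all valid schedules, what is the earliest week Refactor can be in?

week 2

Refactor must be in the same week as Sync, which can't be before week 2, so Refactor is at least week 2.
Refactor at week 2 is achievable: Research in week 2; Build in week 1; Sync in week 2; Refactor in week 2; Docs in week 1; Triage in week 1; Handover in week 7.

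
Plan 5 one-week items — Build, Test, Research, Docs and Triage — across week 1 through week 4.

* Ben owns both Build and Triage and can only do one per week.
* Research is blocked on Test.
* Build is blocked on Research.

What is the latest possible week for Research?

week 3

Precedence pushes Research to at least week 2; downstream work caps Research at week 3.
Research at week 3 is achievable: Test in week 1, Docs in week 1, Build in week 4, Triage in week 1, Research in week 3.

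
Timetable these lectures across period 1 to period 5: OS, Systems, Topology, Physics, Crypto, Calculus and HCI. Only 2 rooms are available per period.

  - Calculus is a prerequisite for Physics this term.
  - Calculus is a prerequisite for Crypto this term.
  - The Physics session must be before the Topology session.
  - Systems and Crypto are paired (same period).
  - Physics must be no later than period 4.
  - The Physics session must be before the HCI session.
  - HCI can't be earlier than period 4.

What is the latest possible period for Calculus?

period 2

Downstream work caps Calculus at period 3.
Calculus at period 2 is achievable: OS in period 1, Crypto in period 5, Physics in period 3, Calculus in period 2, Systems in period 5, Topology in period 4, HCI in period 4.
Nothing later works — the capacity limit rule out every period after period 2.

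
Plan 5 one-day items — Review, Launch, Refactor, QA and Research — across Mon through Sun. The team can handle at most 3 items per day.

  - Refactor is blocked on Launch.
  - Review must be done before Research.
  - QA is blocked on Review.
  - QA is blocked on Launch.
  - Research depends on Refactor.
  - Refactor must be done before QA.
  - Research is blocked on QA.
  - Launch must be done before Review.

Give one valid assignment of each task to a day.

Launch -> Mon; Review -> Tue; Research -> Thu; Refactor -> Tue; QA -> Wed

Checking: Refactor(Tue) before QA(Wed); QA(Wed) before Research(Thu); Launch(Mon) before QA(Wed); Refactor(Tue) before Research(Thu); Review(Tue) before QA(Wed); Review(Tue) before Research(Thu); Launch(Mon) before Refactor(Tue); Launch(Mon) before Review(Tue); max 2 per day (cap 3).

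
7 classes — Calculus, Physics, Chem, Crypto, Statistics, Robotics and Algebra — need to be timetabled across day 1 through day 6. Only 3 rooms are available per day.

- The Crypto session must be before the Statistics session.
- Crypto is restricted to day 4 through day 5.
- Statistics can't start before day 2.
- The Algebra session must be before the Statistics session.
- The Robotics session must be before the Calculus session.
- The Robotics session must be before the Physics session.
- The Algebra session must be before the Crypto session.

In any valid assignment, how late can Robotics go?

Downstream work caps Robotics at day 5.
Robotics at day 5 is achievable: Chem -> day 1, Calculus -> day 6, Robotics -> day 5, Physics -> day 6, Algebra -> day 1, Statistics -> day 5, Crypto -> day 4.

day 5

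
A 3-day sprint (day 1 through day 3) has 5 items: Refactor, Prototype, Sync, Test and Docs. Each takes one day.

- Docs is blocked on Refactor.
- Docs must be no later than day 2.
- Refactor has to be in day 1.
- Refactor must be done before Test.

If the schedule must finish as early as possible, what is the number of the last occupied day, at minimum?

2

The precedence chain requires at least 2 distinct days.
2 works (last occupied day: day 2): for example Test=day 2, Prototype=day 1, Sync=day 1, Refactor=day 1, Docs=day 2.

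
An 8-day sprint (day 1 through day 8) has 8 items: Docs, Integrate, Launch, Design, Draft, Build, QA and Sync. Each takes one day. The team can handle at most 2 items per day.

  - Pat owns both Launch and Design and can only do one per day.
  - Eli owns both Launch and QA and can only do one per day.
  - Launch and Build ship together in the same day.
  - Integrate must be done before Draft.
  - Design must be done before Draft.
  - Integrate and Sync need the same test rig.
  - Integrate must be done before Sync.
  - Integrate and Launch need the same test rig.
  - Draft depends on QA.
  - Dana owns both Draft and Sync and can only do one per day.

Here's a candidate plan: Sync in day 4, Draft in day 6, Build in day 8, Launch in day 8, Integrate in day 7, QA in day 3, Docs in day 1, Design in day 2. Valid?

Invalid. Integrate must be done before Sync.

Dana owns both Draft and Sync and can only do one per day — holds.
Draft depends on QA — holds.
Eli owns both Launch and QA and can only do one per day — holds.
Integrate and Launch need the same test rig — holds.
Pat owns both Launch and Design and can only do one per day — holds.
Integrate and Sync need the same test rig — holds.
Integrate must be done before Sync — violated.
Design must be done before Draft — holds.
Integrate must be done before Draft — violated.
Launch and Build ship together in the same day — holds.
The team can handle at most 2 items per day — holds.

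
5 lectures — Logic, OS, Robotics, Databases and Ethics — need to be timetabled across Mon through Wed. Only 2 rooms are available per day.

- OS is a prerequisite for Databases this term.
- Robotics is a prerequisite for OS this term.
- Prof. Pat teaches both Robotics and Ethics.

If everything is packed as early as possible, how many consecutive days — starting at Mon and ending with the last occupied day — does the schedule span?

3 days

The precedence chain requires at least 3 distinct days.
With at most 2 per day and 5 lectures, at least 3 days are needed.
3 works (last occupied day: Wed): for example Logic in Mon; Databases in Wed; Ethics in Tue; Robotics in Mon; OS in Tue.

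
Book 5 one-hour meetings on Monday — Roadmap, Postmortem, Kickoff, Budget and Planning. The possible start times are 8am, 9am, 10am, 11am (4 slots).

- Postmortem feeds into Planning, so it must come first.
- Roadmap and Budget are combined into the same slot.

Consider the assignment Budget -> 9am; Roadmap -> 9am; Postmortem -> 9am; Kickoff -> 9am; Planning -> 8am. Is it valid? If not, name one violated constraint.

Postmortem feeds into Planning, so it must come first — violated.
Roadmap and Budget are combined into the same slot — holds.

Invalid. Postmortem feeds into Planning, so it must come first.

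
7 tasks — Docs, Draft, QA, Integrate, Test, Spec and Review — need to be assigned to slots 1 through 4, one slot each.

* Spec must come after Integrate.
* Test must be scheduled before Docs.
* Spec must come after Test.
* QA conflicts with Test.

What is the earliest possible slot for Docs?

Precedence pushes Docs to at least 2.
Docs at 2 is achievable: Test in 1, Docs in 2, Spec in 2, Integrate in 1, QA in 2, Review in 1, Draft in 1.

2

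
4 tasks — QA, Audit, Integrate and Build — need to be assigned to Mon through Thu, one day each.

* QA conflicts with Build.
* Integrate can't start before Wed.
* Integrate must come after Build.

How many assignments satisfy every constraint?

60

Splitting on QA: it can be Mon (12), Tue (12), Wed (16), Thu (20). Listing each branch's schedules as (Audit, Integrate, Build):
QA=Mon: (Mon,Wed,Tue) (Mon,Thu,Tue) (Mon,Thu,Wed) (Tue,Wed,Tue) (Tue,Thu,Tue) (Tue,Thu,Wed) (Wed,Wed,Tue) (Wed,Thu,Tue) (Wed,Thu,Wed) (Thu,Wed,Tue) (Thu,Thu,Tue) (Thu,Thu,Wed) — 12.
QA=Tue: (Mon,Wed,Mon) (Mon,Thu,Mon) (Mon,Thu,Wed) (Tue,Wed,Mon) (Tue,Thu,Mon) (Tue,Thu,Wed) (Wed,Wed,Mon) (Wed,Thu,Mon) (Wed,Thu,Wed) (Thu,Wed,Mon) (Thu,Thu,Mon) (Thu,Thu,Wed) — 12.
QA=Wed: (Mon,Wed,Mon) (Mon,Wed,Tue) (Mon,Thu,Mon) (Mon,Thu,Tue) (Tue,Wed,Mon) (Tue,Wed,Tue) (Tue,Thu,Mon) (Tue,Thu,Tue) (Wed,Wed,Mon) (Wed,Wed,Tue) (Wed,Thu,Mon) (Wed,Thu,Tue) (Thu,Wed,Mon) (Thu,Wed,Tue) (Thu,Thu,Mon) (Thu,Thu,Tue) — 16.
QA=Thu: (Mon,Wed,Mon) (Mon,Wed,Tue) (Mon,Thu,Mon) (Mon,Thu,Tue) (Mon,Thu,Wed) (Tue,Wed,Mon) (Tue,Wed,Tue) (Tue,Thu,Mon) (Tue,Thu,Tue) (Tue,Thu,Wed) (Wed,Wed,Mon) (Wed,Wed,Tue) (Wed,Thu,Mon) (Wed,Thu,Tue) (Wed,Thu,Wed) (Thu,Wed,Mon) (Thu,Wed,Tue) (Thu,Thu,Mon) (Thu,Thu,Tue) (Thu,Thu,Wed) — 20.
Summing: 12 + 12 + 16 + 20 = 60.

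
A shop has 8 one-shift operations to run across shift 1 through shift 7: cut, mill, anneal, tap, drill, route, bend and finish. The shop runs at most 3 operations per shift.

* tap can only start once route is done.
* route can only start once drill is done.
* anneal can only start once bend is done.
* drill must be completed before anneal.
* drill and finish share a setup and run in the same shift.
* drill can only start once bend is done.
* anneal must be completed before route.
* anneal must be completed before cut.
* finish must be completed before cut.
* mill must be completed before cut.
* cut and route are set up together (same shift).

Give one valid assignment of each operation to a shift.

mill -> shift 1; bend -> shift 1; route -> shift 4; anneal -> shift 3; tap -> shift 5; finish -> shift 2; drill -> shift 2; cut -> shift 4

Checking: bend(shift 1) before drill(shift 2); drill(shift 2) before anneal(shift 3); anneal(shift 3) before route(shift 4); drill(shift 2) before route(shift 4); mill(shift 1) before cut(shift 4); route(shift 4) before tap(shift 5); bend(shift 1) before anneal(shift 3); anneal(shift 3) before cut(shift 4); finish(shift 2) before cut(shift 4); drill = finish = shift 2; cut = route = shift 4; max 2 per shift (cap 3).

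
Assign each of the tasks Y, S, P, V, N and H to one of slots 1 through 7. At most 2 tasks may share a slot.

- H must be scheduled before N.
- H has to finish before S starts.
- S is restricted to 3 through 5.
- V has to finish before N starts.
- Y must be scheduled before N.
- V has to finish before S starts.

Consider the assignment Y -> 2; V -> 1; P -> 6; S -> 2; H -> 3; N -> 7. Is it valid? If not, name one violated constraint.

No. H has to finish before S starts is not satisfied.

At most 2 tasks may share a slot — holds.
H must be scheduled before N — holds.
V has to finish before S starts — holds.
H has to finish before S starts — violated.
V has to finish before N starts — holds.
S is restricted to 3 through 5 — violated.
Y must be scheduled before N — holds.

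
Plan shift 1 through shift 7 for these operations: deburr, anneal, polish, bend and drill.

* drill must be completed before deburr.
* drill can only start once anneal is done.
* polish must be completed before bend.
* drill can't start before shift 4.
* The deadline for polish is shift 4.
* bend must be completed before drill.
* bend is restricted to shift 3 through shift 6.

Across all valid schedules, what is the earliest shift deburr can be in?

Precedence pushes deburr to at least shift 5.
deburr at shift 5 is achievable: polish in shift 1, deburr in shift 5, bend in shift 3, drill in shift 4, anneal in shift 1.

shift 5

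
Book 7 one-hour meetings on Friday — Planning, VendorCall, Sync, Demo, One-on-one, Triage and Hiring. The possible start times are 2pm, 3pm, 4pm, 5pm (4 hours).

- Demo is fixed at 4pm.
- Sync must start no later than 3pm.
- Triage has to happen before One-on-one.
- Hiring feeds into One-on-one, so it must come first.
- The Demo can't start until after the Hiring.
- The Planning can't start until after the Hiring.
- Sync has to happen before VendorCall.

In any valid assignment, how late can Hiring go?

3pm

Downstream work caps Hiring at 3pm.
Hiring at 3pm is achievable: Hiring=3pm; One-on-one=4pm; VendorCall=3pm; Demo=4pm; Sync=2pm; Triage=2pm; Planning=4pm.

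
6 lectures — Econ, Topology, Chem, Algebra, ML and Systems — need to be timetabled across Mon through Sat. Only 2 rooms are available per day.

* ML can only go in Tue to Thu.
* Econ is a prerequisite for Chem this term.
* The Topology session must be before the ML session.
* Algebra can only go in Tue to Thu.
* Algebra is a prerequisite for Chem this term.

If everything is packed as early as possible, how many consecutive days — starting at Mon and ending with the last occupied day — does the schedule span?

3 days

The precedence chain requires at least 2 distinct days.
With at most 2 per day and 6 lectures, at least 3 days are needed.
Propagating the time windows through the other constraints, Chem can't land before Wed — that is day 3 counting from Mon — so the schedule must run through at least 3 days.
3 works (last occupied day: Wed): for example Algebra=Tue; Systems=Wed; ML=Tue; Chem=Wed; Topology=Mon; Econ=Mon.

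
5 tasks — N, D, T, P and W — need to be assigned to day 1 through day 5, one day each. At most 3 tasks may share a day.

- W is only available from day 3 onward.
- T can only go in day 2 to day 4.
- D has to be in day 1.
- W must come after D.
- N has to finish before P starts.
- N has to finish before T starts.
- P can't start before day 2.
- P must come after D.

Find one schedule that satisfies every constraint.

T=day 2, W=day 3, P=day 2, N=day 1, D=day 1

Checking: N(day 1) before T(day 2); D(day 1) before P(day 2); D(day 1) before W(day 3); N(day 1) before P(day 2); D=day 1 in [day 1,day 1]; P=day 2 in [day 2,day 5]; T=day 2 in [day 2,day 4]; W=day 3 in [day 3,day 5]; max 2 per day (cap 3).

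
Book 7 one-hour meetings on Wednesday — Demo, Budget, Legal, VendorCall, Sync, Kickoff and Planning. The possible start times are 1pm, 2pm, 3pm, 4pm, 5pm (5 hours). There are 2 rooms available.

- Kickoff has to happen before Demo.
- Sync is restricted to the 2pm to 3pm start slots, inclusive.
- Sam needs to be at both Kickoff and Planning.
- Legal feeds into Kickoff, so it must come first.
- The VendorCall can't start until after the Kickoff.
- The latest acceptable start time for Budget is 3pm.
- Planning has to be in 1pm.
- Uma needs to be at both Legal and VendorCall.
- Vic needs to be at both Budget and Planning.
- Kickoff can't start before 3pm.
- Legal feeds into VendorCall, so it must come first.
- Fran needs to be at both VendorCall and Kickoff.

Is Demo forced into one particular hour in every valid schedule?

Demo can be 4pm (e.g. Planning -> 1pm; Budget -> 2pm; Sync -> 2pm; Legal -> 1pm; VendorCall -> 4pm; Kickoff -> 3pm; Demo -> 4pm) or 5pm (e.g. Budget in 2pm; VendorCall in 4pm; Planning in 1pm; Kickoff in 3pm; Legal in 1pm; Demo in 5pm; Sync in 2pm).

No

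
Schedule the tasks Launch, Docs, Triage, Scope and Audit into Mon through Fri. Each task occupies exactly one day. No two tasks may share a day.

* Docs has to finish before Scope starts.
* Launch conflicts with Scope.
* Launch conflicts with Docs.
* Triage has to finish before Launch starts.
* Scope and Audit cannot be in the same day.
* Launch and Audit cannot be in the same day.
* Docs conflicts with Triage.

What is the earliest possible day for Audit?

Mon

Audit at Mon is achievable: Triage in Tue, Launch in Wed, Scope in Fri, Audit in Mon, Docs in Thu.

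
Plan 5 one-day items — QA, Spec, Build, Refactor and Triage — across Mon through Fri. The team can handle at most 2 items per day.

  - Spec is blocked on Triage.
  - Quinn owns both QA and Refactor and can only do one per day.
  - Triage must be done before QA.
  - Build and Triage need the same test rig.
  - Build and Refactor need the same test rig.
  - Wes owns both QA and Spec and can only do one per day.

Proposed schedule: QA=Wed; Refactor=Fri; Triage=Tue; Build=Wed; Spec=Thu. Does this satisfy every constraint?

Build and Refactor need the same test rig — holds.
Spec is blocked on Triage — holds.
Build and Triage need the same test rig — holds.
Quinn owns both QA and Refactor and can only do one per day — holds.
Wes owns both QA and Spec and can only do one per day — holds.
Triage must be done before QA — holds.
The team can handle at most 2 items per day — holds.

Yes, all constraints hold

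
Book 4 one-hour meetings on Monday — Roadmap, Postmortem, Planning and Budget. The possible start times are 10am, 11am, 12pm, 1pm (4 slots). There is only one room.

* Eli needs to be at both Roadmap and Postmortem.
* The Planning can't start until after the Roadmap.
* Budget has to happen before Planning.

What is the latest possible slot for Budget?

Downstream work caps Budget at 12pm.
Budget at 12pm is achievable: Postmortem in 11am, Budget in 12pm, Roadmap in 10am, Planning in 1pm.

12pm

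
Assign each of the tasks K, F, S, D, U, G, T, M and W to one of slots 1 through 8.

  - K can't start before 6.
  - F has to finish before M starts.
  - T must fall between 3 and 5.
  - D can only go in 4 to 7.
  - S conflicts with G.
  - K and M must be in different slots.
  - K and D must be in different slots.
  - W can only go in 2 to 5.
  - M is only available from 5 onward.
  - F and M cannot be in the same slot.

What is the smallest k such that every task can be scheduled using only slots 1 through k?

The precedence chain requires at least 2 distinct slots.
K can't be placed before 6, so the schedule must run through at least slot 6.
6 works (last occupied slot: 6): for example U -> 1, T -> 3, M -> 5, K -> 6, S -> 1, G -> 2, W -> 2, D -> 4, F -> 1.

6 slots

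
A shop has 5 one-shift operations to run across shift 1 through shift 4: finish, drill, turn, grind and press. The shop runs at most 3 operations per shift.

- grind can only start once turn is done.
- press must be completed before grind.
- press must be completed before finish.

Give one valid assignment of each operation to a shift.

grind in shift 2; turn in shift 1; finish in shift 2; drill in shift 1; press in shift 1

Checking: press(shift 1) before finish(shift 2); turn(shift 1) before grind(shift 2); press(shift 1) before grind(shift 2); max 3 per shift (cap 3).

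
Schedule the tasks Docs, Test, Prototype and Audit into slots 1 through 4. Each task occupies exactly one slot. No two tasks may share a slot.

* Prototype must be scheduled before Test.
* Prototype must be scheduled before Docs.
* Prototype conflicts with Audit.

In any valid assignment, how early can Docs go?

Precedence pushes Docs to at least 2.
Docs at 2 is achievable: Audit=4, Docs=2, Test=3, Prototype=1.

2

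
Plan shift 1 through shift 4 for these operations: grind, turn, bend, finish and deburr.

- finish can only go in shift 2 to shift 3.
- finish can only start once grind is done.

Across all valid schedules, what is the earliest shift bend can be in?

bend at shift 1 is achievable: bend in shift 1, grind in shift 1, turn in shift 1, deburr in shift 1, finish in shift 2.

shift 1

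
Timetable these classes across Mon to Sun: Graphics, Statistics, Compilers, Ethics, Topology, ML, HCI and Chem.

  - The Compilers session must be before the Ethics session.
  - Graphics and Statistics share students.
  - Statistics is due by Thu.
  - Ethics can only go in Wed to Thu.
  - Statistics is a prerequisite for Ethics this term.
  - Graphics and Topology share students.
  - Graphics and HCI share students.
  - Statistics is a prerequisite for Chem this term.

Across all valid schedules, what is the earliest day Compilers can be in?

Downstream work caps Compilers at Wed.
Compilers at Mon is achievable: ML in Mon, Compilers in Mon, Chem in Tue, Statistics in Mon, Graphics in Tue, HCI in Mon, Ethics in Wed, Topology in Mon.

Mon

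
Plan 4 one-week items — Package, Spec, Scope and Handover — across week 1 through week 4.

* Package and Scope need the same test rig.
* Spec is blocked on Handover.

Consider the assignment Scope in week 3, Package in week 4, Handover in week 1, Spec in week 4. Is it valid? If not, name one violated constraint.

Yes

Spec is blocked on Handover — holds.
Package and Scope need the same test rig — holds.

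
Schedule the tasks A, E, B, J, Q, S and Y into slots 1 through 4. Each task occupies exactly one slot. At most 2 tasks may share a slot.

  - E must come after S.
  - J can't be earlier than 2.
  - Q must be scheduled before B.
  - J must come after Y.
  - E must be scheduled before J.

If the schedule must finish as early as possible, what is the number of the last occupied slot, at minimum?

4

The precedence chain requires at least 3 distinct slots.
With at most 2 per slot and 7 tasks, at least 4 slots are needed.
4 works (last occupied slot: 4): for example J -> 3, Y -> 2, E -> 2, Q -> 1, B -> 3, S -> 1, A -> 4.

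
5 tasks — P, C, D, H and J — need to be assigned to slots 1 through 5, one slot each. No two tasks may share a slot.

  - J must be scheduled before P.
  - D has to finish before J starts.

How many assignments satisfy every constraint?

Splitting on P: it can be 3 (2), 4 (6), 5 (12). Listing each branch's schedules as (C, D, H, J):
P=3: (4,1,5,2) (5,1,4,2) — 2.
P=4: (1,2,5,3) (2,1,5,3) (3,1,5,2) (5,1,2,3) (5,1,3,2) (5,2,1,3) — 6.
P=5: (1,2,3,4) (1,2,4,3) (1,3,2,4) (2,1,3,4) (2,1,4,3) (2,3,1,4) (3,1,2,4) (3,1,4,2) (3,2,1,4) (4,1,2,3) (4,1,3,2) (4,2,1,3) — 12.
Summing: 2 + 6 + 12 = 20.

20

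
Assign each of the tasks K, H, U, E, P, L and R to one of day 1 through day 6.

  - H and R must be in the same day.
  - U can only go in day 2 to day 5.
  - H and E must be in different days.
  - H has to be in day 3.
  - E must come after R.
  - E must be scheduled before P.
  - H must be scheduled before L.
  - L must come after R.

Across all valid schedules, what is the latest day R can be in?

R must be in the same day as H, which can't be before day 3, so R is at least day 3; R must be in the same day as H, which can't be after day 3, so R is at most day 3.
R at day 3 is achievable: U=day 2, H=day 3, E=day 4, K=day 1, P=day 5, R=day 3, L=day 4.

day 3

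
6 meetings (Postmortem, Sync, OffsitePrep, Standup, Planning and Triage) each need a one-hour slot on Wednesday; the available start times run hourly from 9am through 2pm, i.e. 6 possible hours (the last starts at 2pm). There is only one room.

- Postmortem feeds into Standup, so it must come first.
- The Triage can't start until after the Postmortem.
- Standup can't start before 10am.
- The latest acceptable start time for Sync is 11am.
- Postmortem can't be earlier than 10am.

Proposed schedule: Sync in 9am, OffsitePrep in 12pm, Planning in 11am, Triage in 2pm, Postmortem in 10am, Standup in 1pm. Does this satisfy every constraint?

Standup can't start before 10am — holds.
There is only one room — holds.
Postmortem feeds into Standup, so it must come first — holds.
The Triage can't start until after the Postmortem — holds.
Postmortem can't be earlier than 10am — holds.
The latest acceptable start time for Sync is 11am — holds.

Yes, all constraints hold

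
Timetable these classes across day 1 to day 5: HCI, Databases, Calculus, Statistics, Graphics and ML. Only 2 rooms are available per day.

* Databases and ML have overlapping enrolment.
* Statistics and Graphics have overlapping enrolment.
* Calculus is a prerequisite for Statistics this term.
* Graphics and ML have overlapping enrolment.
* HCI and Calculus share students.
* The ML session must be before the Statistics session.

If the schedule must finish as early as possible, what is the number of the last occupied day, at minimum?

3

The precedence chain requires at least 2 distinct days.
With at most 2 per day and 6 classes, at least 3 days are needed.
3 works (last occupied day: day 3): for example ML in day 1; Databases in day 3; Calculus in day 1; HCI in day 2; Statistics in day 2; Graphics in day 3.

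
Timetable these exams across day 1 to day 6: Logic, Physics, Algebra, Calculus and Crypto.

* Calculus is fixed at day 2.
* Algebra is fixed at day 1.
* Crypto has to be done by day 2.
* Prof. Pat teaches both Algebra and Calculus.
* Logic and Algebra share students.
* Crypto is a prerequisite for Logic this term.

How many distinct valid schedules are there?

54

Splitting on Logic: it can be day 2 (6), day 3 (12), day 4 (12), day 5 (12), day 6 (12). Listing each branch's schedules as (Physics, Algebra, Calculus, Crypto) by day number:
Logic=day 2: (1,1,2,1) (2,1,2,1) (3,1,2,1) (4,1,2,1) (5,1,2,1) (6,1,2,1) — 6.
Logic=day 3: (1,1,2,1) (1,1,2,2) (2,1,2,1) (2,1,2,2) (3,1,2,1) (3,1,2,2) (4,1,2,1) (4,1,2,2) (5,1,2,1) (5,1,2,2) (6,1,2,1) (6,1,2,2) — 12.
Logic=day 4: (1,1,2,1) (1,1,2,2) (2,1,2,1) (2,1,2,2) (3,1,2,1) (3,1,2,2) (4,1,2,1) (4,1,2,2) (5,1,2,1) (5,1,2,2) (6,1,2,1) (6,1,2,2) — 12.
Logic=day 5: (1,1,2,1) (1,1,2,2) (2,1,2,1) (2,1,2,2) (3,1,2,1) (3,1,2,2) (4,1,2,1) (4,1,2,2) (5,1,2,1) (5,1,2,2) (6,1,2,1) (6,1,2,2) — 12.
Logic=day 6: (1,1,2,1) (1,1,2,2) (2,1,2,1) (2,1,2,2) (3,1,2,1) (3,1,2,2) (4,1,2,1) (4,1,2,2) (5,1,2,1) (5,1,2,2) (6,1,2,1) (6,1,2,2) — 12.
Summing: 6 + 12 + 12 + 12 + 12 = 54.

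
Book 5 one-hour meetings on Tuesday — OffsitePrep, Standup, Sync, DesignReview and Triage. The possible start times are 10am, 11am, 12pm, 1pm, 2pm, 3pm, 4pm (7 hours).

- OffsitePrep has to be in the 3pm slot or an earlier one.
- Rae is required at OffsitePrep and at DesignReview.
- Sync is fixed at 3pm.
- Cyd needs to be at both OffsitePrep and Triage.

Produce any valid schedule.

Triage -> 11am; DesignReview -> 11am; Standup -> 10am; Sync -> 3pm; OffsitePrep -> 10am

Checking: OffsitePrep(10am) != DesignReview(11am); OffsitePrep(10am) != Triage(11am); OffsitePrep=10am in [10am,3pm]; Sync=3pm in [3pm,3pm].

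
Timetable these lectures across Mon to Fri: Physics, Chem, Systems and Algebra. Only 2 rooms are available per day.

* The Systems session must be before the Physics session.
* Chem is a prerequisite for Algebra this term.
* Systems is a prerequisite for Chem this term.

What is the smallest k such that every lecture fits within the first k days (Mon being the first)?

The precedence chain requires at least 3 distinct days.
With at most 2 per day and 4 lectures, at least 2 days are needed.
3 works (last occupied day: Wed): for example Physics=Tue; Systems=Mon; Chem=Tue; Algebra=Wed.

3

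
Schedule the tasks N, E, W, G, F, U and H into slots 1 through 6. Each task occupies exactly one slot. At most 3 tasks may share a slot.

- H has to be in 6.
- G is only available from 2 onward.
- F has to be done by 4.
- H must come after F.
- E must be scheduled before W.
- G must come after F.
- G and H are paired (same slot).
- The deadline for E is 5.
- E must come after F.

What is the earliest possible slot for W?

3

Precedence pushes W to at least 3.
W at 3 is achievable: G=6, W=3, U=1, F=1, E=2, N=1, H=6.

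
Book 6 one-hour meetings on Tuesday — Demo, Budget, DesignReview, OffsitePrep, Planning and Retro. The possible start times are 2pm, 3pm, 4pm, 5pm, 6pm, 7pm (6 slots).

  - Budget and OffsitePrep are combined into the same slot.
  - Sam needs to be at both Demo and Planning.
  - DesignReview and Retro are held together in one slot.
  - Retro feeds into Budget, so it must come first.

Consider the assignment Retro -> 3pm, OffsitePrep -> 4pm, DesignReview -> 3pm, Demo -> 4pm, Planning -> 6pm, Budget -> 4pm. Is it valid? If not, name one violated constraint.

Retro feeds into Budget, so it must come first — holds.
DesignReview and Retro are held together in one slot — holds.
Sam needs to be at both Demo and Planning — holds.
Budget and OffsitePrep are combined into the same slot — holds.

Yes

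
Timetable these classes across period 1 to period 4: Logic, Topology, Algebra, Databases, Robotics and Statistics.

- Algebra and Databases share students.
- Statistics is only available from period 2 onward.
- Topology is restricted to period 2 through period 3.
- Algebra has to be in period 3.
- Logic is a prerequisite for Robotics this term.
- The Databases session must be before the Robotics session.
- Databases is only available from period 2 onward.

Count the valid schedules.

30

Splitting on Logic: it can be period 1 (12), period 2 (12), period 3 (6). Listing each branch's schedules as (Topology, Algebra, Databases, Robotics, Statistics) by period number:
Logic=period 1: (2,3,2,3,2) (2,3,2,3,3) (2,3,2,3,4) (2,3,2,4,2) (2,3,2,4,3) (2,3,2,4,4) (3,3,2,3,2) (3,3,2,3,3) (3,3,2,3,4) (3,3,2,4,2) (3,3,2,4,3) (3,3,2,4,4) — 12.
Logic=period 2: (2,3,2,3,2) (2,3,2,3,3) (2,3,2,3,4) (2,3,2,4,2) (2,3,2,4,3) (2,3,2,4,4) (3,3,2,3,2) (3,3,2,3,3) (3,3,2,3,4) (3,3,2,4,2) (3,3,2,4,3) (3,3,2,4,4) — 12.
Logic=period 3: (2,3,2,4,2) (2,3,2,4,3) (2,3,2,4,4) (3,3,2,4,2) (3,3,2,4,3) (3,3,2,4,4) — 6.
Summing: 12 + 12 + 6 = 30.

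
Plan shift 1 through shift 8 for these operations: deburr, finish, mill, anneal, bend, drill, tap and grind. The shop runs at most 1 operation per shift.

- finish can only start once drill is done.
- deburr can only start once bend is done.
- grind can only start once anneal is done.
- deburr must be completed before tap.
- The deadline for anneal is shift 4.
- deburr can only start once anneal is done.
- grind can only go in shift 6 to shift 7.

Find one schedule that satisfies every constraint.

drill -> shift 4; deburr -> shift 3; tap -> shift 7; mill -> shift 8; anneal -> shift 1; bend -> shift 2; grind -> shift 6; finish -> shift 5

Checking: anneal(shift 1) before deburr(shift 3); anneal(shift 1) before grind(shift 6); bend(shift 2) before deburr(shift 3); deburr(shift 3) before tap(shift 7); drill(shift 4) before finish(shift 5); anneal=shift 1 in [shift 1,shift 4]; grind=shift 6 in [shift 6,shift 7]; max 1 per shift (cap 1).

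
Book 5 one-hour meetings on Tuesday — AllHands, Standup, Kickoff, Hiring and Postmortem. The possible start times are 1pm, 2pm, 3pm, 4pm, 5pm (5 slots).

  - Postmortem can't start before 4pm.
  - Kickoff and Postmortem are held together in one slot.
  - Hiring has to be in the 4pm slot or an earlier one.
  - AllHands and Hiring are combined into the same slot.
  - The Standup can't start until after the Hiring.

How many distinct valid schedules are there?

20

Splitting on AllHands: it can be 1pm (8), 2pm (6), 3pm (4), 4pm (2). Listing each branch's schedules as (Standup, Kickoff, Hiring, Postmortem):
AllHands=1pm: (2pm,4pm,1pm,4pm) (2pm,5pm,1pm,5pm) (3pm,4pm,1pm,4pm) (3pm,5pm,1pm,5pm) (4pm,4pm,1pm,4pm) (4pm,5pm,1pm,5pm) (5pm,4pm,1pm,4pm) (5pm,5pm,1pm,5pm) — 8.
AllHands=2pm: (3pm,4pm,2pm,4pm) (3pm,5pm,2pm,5pm) (4pm,4pm,2pm,4pm) (4pm,5pm,2pm,5pm) (5pm,4pm,2pm,4pm) (5pm,5pm,2pm,5pm) — 6.
AllHands=3pm: (4pm,4pm,3pm,4pm) (4pm,5pm,3pm,5pm) (5pm,4pm,3pm,4pm) (5pm,5pm,3pm,5pm) — 4.
AllHands=4pm: (5pm,4pm,4pm,4pm) (5pm,5pm,4pm,5pm) — 2.
Summing: 8 + 6 + 4 + 2 = 20.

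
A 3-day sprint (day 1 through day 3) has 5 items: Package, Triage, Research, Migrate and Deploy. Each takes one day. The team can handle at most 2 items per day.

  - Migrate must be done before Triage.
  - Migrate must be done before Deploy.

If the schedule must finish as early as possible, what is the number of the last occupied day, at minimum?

The precedence chain requires at least 2 distinct days.
With at most 2 per day and 5 tasks, at least 3 days are needed.
3 works (last occupied day: day 3): for example Research in day 3; Triage in day 2; Deploy in day 2; Migrate in day 1; Package in day 1.

3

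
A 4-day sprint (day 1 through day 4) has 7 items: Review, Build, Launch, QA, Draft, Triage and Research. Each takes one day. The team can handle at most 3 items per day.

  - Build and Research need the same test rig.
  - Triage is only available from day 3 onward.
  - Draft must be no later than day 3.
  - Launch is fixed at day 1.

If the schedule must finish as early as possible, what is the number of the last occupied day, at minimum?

3

With at most 3 per day and 7 tasks, at least 3 days are needed.
Triage can't be placed before day 3, so the schedule must run through at least day 3.
3 works (last occupied day: day 3): for example Triage=day 3, Draft=day 2, Research=day 2, Launch=day 1, Build=day 1, QA=day 2, Review=day 1.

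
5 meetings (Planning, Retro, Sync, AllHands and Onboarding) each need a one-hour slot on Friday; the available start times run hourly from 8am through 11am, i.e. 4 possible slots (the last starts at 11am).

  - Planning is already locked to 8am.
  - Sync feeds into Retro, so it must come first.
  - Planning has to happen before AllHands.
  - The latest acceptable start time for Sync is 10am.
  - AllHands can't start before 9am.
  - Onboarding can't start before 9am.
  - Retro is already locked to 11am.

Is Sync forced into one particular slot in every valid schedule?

No

Sync can be 8am (e.g. Planning -> 8am; Sync -> 8am; Retro -> 11am; Onboarding -> 9am; AllHands -> 9am) or 9am (e.g. AllHands=9am; Retro=11am; Sync=9am; Onboarding=9am; Planning=8am).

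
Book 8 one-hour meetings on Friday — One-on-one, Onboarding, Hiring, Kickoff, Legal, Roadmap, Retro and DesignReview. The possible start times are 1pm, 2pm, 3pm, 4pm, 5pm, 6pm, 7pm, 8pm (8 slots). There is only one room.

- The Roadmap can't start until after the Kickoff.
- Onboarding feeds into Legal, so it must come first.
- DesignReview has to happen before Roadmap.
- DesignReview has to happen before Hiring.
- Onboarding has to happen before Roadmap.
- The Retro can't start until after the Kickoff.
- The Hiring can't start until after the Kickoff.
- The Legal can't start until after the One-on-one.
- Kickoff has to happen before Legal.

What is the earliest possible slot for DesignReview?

Downstream work caps DesignReview at 7pm.
DesignReview at 1pm is achievable: Hiring=7pm, Roadmap=6pm, Legal=5pm, One-on-one=4pm, Kickoff=2pm, DesignReview=1pm, Onboarding=3pm, Retro=8pm.

1pm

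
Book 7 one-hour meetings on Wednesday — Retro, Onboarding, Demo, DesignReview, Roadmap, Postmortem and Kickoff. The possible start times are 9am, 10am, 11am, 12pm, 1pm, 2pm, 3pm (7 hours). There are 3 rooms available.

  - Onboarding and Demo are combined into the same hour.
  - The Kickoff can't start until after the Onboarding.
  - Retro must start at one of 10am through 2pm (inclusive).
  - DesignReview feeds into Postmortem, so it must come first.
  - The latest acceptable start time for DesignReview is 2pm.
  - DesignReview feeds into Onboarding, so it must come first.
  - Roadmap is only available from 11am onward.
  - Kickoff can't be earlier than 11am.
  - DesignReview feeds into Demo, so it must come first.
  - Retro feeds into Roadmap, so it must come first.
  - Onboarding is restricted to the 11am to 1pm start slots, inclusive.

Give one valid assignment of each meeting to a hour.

Demo=11am, Postmortem=10am, Retro=10am, Onboarding=11am, Roadmap=11am, DesignReview=9am, Kickoff=12pm

Checking: DesignReview(9am) before Demo(11am); DesignReview(9am) before Onboarding(11am); Onboarding(11am) before Kickoff(12pm); Retro(10am) before Roadmap(11am); DesignReview(9am) before Postmortem(10am); Onboarding = Demo = 11am; Onboarding=11am in [11am,1pm]; Retro=10am in [10am,2pm]; Roadmap=11am in [11am,3pm]; DesignReview=9am in [9am,2pm]; Kickoff=12pm in [11am,3pm]; max 3 per hour (cap 3).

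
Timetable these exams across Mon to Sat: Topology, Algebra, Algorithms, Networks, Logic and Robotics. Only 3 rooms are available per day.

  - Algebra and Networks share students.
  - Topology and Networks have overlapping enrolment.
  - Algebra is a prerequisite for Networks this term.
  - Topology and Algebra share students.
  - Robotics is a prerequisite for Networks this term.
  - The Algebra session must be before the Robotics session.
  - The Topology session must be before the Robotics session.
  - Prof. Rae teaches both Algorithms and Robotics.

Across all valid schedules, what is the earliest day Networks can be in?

Precedence pushes Networks to at least Wed.
Networks at Thu is achievable: Algebra in Mon; Robotics in Wed; Algorithms in Mon; Networks in Thu; Logic in Mon; Topology in Tue.
Nothing earlier works — the conflict and capacity constraints rule out every day before Thu.

Thu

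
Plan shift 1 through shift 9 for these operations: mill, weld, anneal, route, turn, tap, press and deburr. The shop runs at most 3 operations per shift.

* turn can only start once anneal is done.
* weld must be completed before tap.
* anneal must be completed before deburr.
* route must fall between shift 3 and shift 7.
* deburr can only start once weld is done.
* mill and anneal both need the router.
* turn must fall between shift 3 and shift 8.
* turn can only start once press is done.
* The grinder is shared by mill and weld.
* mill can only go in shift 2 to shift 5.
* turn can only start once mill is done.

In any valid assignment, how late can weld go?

Downstream work caps weld at shift 8.
weld at shift 8 is achievable: mill=shift 2, anneal=shift 1, turn=shift 3, weld=shift 8, tap=shift 9, deburr=shift 9, press=shift 1, route=shift 3.

shift 8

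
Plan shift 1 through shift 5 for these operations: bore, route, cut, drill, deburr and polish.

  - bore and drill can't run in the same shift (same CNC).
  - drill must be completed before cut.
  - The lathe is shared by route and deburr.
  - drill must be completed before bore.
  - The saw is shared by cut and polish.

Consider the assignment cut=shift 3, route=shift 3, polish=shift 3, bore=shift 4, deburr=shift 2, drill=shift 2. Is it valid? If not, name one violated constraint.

Invalid. The saw is shared by cut and polish.

drill must be completed before bore — holds.
drill must be completed before cut — holds.
The lathe is shared by route and deburr — holds.
bore and drill can't run in the same shift (same CNC) — holds.
The saw is shared by cut and polish — violated.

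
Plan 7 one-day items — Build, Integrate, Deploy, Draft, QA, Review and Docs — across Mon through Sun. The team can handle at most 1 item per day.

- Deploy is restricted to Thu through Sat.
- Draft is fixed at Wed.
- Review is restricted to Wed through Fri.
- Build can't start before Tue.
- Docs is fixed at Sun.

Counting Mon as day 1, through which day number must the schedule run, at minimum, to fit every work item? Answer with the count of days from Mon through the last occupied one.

With at most 1 per day and 7 work items, at least 7 days are needed.
Docs can't be placed before Sun — that is day 7 counting from Mon — so the schedule must run through at least 7 days.
7 works (last occupied day: Sun): for example Draft=Wed, QA=Sat, Review=Fri, Docs=Sun, Build=Tue, Integrate=Mon, Deploy=Thu.

7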